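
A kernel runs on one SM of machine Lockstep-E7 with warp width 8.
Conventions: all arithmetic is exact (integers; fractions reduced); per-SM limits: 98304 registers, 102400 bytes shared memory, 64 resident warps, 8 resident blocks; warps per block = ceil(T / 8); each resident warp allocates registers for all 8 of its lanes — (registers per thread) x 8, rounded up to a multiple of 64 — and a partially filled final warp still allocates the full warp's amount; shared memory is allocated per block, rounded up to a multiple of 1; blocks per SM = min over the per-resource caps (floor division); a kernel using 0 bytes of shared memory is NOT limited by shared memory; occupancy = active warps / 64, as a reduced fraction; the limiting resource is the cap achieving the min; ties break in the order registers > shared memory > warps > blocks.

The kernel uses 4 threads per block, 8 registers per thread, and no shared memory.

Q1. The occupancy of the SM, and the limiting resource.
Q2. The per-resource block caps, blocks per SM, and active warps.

Answer: occupancy 1/8, limited by blocks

registers: 1536 blocks
shared memory: no limit (kernel uses none)
warps: 64 blocks
blocks: 8 blocks

Answer: 8 blocks, 8 active warps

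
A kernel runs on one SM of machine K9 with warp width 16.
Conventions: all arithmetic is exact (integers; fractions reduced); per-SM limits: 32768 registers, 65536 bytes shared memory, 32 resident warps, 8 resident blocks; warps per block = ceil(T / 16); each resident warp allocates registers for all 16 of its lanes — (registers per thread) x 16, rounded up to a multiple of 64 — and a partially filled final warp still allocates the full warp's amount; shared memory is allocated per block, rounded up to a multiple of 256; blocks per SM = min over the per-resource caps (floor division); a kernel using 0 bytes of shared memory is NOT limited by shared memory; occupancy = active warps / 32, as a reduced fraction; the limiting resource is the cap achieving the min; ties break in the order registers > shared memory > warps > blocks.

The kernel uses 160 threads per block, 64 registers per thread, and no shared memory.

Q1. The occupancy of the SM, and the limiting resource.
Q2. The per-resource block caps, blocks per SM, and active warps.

Answer: occupancy 15/16, limited by registers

registers: 3 blocks
shared memory: no limit (kernel uses none)
warps: 3 blocks
blocks: 8 blocks

Answer: 3 blocks, 30 active warps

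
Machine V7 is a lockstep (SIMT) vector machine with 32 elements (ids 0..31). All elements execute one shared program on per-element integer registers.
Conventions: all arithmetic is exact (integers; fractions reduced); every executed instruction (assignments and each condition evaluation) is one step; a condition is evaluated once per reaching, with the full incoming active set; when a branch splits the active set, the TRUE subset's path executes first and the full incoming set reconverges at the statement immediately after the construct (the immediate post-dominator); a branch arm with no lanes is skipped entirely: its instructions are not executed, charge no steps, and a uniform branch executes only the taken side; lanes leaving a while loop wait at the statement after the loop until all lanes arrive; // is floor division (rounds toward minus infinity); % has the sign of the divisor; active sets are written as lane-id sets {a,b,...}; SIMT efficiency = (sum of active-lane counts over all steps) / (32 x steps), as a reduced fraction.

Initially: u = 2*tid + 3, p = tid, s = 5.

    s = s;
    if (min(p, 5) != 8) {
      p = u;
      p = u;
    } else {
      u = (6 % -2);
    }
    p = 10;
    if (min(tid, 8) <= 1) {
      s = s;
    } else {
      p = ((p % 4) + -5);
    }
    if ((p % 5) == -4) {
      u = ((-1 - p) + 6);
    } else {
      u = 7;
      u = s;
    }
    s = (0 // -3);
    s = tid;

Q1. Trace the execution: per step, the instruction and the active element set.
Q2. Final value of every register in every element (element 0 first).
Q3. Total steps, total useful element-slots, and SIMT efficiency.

step 0: s <- s                       {0,1,2,3,4,5,6,7,8,9,10,11,12,13,14,15,16,17,18,19,20,21,22,23,24,25,26,27,28,29,30,31}
step 1: eval (min(p, 5) != 8)        {0,1,2,3,4,5,6,7,8,9,10,11,12,13,14,15,16,17,18,19,20,21,22,23,24,25,26,27,28,29,30,31}
step 2: p <- u                       {0,1,2,3,4,5,6,7,8,9,10,11,12,13,14,15,16,17,18,19,20,21,22,23,24,25,26,27,28,29,30,31}
step 3: p <- u                       {0,1,2,3,4,5,6,7,8,9,10,11,12,13,14,15,16,17,18,19,20,21,22,23,24,25,26,27,28,29,30,31}
step 4: p <- 10                      {0,1,2,3,4,5,6,7,8,9,10,11,12,13,14,15,16,17,18,19,20,21,22,23,24,25,26,27,28,29,30,31}
step 5: eval (min(tid, 8) <= 1)      {0,1,2,3,4,5,6,7,8,9,10,11,12,13,14,15,16,17,18,19,20,21,22,23,24,25,26,27,28,29,30,31}
step 6: s <- s                       {0,1}
step 7: p <- ((p % 4) + -5)          {2,3,4,5,6,7,8,9,10,11,12,13,14,15,16,17,18,19,20,21,22,23,24,25,26,27,28,29,30,31}
step 8: eval ((p % 5) == -4)         {0,1,2,3,4,5,6,7,8,9,10,11,12,13,14,15,16,17,18,19,20,21,22,23,24,25,26,27,28,29,30,31}
step 9: u <- 7                       {0,1,2,3,4,5,6,7,8,9,10,11,12,13,14,15,16,17,18,19,20,21,22,23,24,25,26,27,28,29,30,31}
step 10: u <- s                       {0,1,2,3,4,5,6,7,8,9,10,11,12,13,14,15,16,17,18,19,20,21,22,23,24,25,26,27,28,29,30,31}
step 11: s <- (0 // -3)               {0,1,2,3,4,5,6,7,8,9,10,11,12,13,14,15,16,17,18,19,20,21,22,23,24,25,26,27,28,29,30,31}
step 12: s <- tid                     {0,1,2,3,4,5,6,7,8,9,10,11,12,13,14,15,16,17,18,19,20,21,22,23,24,25,26,27,28,29,30,31}

Answer: 13 steps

u: 5,5,5,5,5,5,5,5,5,5,5,5,5,5,5,5,5,5,5,5,5,5,5,5,5,5,5,5,5,5,5,5
p: 10,10,-3,-3,-3,-3,-3,-3,-3,-3,-3,-3,-3,-3,-3,-3,-3,-3,-3,-3,-3,-3,-3,-3,-3,-3,-3,-3,-3,-3,-3,-3
s: 0,1,2,3,4,5,6,7,8,9,10,11,12,13,14,15,16,17,18,19,20,21,22,23,24,25,26,27,28,29,30,31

steps = 13; useful = 384; efficiency = 384/416 = 12/13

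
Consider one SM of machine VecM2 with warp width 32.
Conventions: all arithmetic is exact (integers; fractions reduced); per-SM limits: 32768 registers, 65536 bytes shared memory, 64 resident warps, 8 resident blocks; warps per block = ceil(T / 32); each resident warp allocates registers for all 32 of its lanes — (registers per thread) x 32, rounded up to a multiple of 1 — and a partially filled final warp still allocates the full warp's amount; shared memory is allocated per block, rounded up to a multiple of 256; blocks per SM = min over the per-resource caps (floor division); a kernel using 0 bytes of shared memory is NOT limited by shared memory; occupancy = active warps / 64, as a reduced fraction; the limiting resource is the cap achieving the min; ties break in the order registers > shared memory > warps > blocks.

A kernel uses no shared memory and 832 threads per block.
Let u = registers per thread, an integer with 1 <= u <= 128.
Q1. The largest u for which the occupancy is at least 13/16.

Answer: u = 19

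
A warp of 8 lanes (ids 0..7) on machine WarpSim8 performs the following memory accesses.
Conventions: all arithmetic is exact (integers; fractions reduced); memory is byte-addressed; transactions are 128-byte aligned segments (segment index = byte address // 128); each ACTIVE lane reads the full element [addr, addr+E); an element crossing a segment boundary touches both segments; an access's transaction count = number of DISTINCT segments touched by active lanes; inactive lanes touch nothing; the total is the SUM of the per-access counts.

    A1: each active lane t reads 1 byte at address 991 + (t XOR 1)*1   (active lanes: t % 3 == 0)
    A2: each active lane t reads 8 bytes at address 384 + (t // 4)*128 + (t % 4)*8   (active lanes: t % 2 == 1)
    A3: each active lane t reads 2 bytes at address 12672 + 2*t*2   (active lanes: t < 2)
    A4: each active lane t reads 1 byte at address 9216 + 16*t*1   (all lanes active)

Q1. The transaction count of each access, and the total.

A1: 1 transaction
A2: 2 transactions
A3: 1 transaction
A4: 1 transaction

Answer: 1,2,1,1; total 5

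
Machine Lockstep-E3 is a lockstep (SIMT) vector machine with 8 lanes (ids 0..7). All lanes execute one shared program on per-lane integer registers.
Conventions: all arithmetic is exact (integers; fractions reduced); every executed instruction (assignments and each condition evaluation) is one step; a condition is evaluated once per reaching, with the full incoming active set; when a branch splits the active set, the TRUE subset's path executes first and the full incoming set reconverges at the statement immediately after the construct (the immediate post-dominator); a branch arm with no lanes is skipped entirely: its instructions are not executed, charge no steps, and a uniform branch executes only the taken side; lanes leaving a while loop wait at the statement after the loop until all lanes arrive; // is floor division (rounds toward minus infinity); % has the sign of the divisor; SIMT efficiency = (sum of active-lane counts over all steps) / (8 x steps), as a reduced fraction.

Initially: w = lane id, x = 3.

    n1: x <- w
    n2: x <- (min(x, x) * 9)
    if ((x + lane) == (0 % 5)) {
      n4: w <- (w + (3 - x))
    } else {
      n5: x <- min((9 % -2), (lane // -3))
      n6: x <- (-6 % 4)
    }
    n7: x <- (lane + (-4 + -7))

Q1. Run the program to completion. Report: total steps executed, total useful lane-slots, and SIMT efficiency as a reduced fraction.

Answer: 7 steps, 47 useful, 47/56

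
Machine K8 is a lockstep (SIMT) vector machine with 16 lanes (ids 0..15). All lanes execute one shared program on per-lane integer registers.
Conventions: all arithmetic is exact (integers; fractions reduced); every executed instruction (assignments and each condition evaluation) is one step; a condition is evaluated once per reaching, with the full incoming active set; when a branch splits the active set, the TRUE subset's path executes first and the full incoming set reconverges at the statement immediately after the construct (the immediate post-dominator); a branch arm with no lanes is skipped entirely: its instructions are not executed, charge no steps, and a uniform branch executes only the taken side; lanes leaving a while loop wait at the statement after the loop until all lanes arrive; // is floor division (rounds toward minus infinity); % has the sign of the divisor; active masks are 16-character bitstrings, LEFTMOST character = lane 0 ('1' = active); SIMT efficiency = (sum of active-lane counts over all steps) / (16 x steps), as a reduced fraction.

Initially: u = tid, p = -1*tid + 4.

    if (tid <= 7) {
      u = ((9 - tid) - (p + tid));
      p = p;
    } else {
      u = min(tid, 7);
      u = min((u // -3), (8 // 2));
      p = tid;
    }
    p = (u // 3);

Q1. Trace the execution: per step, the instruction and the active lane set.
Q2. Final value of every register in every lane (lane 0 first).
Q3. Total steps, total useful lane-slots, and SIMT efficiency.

step 0: eval (tid <= 7)              1111111111111111
step 1: u <- ((9 - tid) - (p + tid)) 1111111100000000
step 2: p <- p                       1111111100000000
step 3: u <- min(tid, 7)             0000000011111111
step 4: u <- min((u // -3), (8 // 2)) 0000000011111111
step 5: p <- tid                     0000000011111111
step 6: p <- (u // 3)                1111111111111111

Answer: 7 steps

u: 5,4,3,2,1,0,-1,-2,-3,-3,-3,-3,-3,-3,-3,-3
p: 1,1,1,0,0,0,-1,-1,-1,-1,-1,-1,-1,-1,-1,-1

steps = 7; useful = 72; efficiency = 72/112 = 9/14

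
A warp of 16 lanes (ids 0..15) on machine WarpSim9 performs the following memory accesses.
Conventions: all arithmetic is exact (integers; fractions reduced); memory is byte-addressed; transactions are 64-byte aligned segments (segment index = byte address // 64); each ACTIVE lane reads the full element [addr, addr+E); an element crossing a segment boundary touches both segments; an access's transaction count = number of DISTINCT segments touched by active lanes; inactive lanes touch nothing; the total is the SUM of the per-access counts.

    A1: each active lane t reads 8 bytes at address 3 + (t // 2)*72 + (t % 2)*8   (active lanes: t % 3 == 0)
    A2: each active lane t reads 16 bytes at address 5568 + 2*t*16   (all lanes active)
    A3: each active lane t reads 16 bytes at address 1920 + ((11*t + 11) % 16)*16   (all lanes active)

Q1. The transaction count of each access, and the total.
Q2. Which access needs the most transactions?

A1: 6 transactions
A2: 8 transactions
A3: 4 transactions

Answer: 6,8,4; total 18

Answer: A2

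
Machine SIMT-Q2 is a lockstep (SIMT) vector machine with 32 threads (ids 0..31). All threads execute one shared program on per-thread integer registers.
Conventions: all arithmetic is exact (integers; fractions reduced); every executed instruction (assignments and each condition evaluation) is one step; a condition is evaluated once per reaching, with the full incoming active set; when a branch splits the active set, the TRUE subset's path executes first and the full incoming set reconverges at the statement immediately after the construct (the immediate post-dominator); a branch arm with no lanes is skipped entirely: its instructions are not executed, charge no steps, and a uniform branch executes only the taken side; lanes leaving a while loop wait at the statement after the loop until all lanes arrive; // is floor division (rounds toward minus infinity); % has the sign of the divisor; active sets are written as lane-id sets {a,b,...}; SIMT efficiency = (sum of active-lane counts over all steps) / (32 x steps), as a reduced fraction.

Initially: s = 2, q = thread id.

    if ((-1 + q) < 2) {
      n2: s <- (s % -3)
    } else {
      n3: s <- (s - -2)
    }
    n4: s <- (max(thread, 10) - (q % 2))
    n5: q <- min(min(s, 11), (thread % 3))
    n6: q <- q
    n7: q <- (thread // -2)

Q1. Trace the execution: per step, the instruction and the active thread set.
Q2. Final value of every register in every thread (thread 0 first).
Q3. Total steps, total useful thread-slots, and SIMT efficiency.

step 0: eval ((-1 + q) < 2)          {0,1,2,3,4,5,6,7,8,9,10,11,12,13,14,15,16,17,18,19,20,21,22,23,24,25,26,27,28,29,30,31}
step 1: s <- (s % -3)                {0,1,2}
step 2: s <- (s - -2)                {3,4,5,6,7,8,9,10,11,12,13,14,15,16,17,18,19,20,21,22,23,24,25,26,27,28,29,30,31}
step 3: s <- (max(thread, 10) - (q % 2)) {0,1,2,3,4,5,6,7,8,9,10,11,12,13,14,15,16,17,18,19,20,21,22,23,24,25,26,27,28,29,30,31}
step 4: q <- min(min(s, 11), (thread % 3)) {0,1,2,3,4,5,6,7,8,9,10,11,12,13,14,15,16,17,18,19,20,21,22,23,24,25,26,27,28,29,30,31}
step 5: q <- q                       {0,1,2,3,4,5,6,7,8,9,10,11,12,13,14,15,16,17,18,19,20,21,22,23,24,25,26,27,28,29,30,31}
step 6: q <- (thread // -2)          {0,1,2,3,4,5,6,7,8,9,10,11,12,13,14,15,16,17,18,19,20,21,22,23,24,25,26,27,28,29,30,31}

Answer: 7 steps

s: 10,9,10,9,10,9,10,9,10,9,10,10,12,12,14,14,16,16,18,18,20,20,22,22,24,24,26,26,28,28,30,30
q: 0,-1,-1,-2,-2,-3,-3,-4,-4,-5,-5,-6,-6,-7,-7,-8,-8,-9,-9,-10,-10,-11,-11,-12,-12,-13,-13,-14,-14,-15,-15,-16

steps = 7; useful = 192; efficiency = 192/224 = 6/7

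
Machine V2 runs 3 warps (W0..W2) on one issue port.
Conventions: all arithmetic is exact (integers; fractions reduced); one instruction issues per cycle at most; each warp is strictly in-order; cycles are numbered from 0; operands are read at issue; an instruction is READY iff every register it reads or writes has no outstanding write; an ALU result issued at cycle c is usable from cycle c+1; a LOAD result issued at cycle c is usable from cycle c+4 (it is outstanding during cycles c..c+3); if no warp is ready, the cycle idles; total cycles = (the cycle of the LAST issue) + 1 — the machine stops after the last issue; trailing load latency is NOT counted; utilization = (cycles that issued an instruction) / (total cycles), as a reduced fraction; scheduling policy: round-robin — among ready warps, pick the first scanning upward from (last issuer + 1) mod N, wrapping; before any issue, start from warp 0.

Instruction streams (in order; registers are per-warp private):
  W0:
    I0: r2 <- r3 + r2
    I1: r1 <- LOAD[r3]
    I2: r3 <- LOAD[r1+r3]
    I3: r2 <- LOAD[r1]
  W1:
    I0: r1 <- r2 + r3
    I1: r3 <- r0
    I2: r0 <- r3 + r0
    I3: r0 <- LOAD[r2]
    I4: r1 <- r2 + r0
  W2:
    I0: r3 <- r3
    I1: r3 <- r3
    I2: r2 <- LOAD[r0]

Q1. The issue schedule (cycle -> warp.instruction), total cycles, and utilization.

cycle 0: W0.I0
cycle 1: W1.I0
cycle 2: W2.I0
cycle 3: W0.I1
cycle 4: W1.I1
cycle 5: W2.I1
cycle 6: W1.I2
cycle 7: W2.I2
cycle 8: W0.I2
cycle 9: W1.I3
cycle 10: W0.I3
cycle 11: idle
cycle 12: idle
cycle 13: W1.I4

Answer: 14 cycles, utilization 6/7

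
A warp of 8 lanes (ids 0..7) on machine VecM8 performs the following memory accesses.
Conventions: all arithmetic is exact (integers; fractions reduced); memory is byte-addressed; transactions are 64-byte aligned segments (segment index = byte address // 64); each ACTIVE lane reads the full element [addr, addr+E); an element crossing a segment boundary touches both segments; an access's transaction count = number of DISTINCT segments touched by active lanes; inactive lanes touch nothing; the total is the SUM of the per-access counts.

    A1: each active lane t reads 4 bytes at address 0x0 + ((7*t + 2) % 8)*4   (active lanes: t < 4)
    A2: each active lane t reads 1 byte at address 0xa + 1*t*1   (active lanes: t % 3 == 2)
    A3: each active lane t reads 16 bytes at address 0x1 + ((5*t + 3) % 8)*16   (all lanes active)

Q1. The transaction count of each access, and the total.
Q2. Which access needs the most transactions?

A1: 1 transaction
A2: 1 transaction
A3: 3 transactions

Answer: 1,1,3; total 5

Answer: A3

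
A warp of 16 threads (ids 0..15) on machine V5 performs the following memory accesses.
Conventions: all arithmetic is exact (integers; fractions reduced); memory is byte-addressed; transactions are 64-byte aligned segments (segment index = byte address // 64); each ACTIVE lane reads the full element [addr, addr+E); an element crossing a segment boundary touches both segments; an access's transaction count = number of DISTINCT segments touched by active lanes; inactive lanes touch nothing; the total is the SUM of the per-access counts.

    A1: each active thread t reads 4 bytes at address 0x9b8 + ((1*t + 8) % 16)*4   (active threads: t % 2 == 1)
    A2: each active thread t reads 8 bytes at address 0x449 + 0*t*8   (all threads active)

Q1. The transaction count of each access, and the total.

A1: 2 transactions
A2: 1 transaction

Answer: 2,1; total 3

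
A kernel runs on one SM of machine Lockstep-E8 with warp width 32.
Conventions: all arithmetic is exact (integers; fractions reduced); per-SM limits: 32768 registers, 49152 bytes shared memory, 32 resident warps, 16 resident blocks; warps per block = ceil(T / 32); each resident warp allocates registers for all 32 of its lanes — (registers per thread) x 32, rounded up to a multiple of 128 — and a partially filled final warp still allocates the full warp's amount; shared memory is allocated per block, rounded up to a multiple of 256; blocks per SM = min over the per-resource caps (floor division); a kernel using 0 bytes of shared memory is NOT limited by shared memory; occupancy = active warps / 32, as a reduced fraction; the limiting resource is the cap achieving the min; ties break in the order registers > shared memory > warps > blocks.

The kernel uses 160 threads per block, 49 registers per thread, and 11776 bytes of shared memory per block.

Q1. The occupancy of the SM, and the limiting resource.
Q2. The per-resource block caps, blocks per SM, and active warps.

Answer: occupancy 15/32, limited by registers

registers: 3 blocks
shared memory: 4 blocks
warps: 6 blocks
blocks: 16 blocks

Answer: 3 blocks, 15 active warps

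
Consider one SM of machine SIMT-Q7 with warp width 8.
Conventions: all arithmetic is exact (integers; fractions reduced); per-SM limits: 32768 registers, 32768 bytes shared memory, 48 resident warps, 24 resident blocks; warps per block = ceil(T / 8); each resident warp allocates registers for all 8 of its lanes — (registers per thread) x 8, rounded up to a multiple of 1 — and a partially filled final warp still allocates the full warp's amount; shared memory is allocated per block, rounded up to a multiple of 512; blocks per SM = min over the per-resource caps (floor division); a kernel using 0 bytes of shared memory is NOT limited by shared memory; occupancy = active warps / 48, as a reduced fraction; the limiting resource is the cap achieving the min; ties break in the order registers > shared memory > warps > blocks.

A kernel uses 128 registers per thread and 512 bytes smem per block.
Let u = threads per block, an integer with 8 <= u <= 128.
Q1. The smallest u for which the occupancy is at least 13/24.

Answer: u = 9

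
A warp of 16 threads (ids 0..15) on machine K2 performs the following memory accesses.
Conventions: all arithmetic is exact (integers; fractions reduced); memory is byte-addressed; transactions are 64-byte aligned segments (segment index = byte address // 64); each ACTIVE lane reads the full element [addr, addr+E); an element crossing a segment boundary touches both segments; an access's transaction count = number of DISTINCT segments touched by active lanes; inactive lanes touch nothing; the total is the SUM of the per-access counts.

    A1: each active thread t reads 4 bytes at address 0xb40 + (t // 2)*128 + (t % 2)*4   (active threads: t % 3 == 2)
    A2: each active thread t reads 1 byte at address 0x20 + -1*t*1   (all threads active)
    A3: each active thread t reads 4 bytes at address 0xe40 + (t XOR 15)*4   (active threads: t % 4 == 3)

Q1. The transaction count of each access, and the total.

A1: 5 transactions
A2: 1 transaction
A3: 1 transaction

Answer: 5,1,1; total 7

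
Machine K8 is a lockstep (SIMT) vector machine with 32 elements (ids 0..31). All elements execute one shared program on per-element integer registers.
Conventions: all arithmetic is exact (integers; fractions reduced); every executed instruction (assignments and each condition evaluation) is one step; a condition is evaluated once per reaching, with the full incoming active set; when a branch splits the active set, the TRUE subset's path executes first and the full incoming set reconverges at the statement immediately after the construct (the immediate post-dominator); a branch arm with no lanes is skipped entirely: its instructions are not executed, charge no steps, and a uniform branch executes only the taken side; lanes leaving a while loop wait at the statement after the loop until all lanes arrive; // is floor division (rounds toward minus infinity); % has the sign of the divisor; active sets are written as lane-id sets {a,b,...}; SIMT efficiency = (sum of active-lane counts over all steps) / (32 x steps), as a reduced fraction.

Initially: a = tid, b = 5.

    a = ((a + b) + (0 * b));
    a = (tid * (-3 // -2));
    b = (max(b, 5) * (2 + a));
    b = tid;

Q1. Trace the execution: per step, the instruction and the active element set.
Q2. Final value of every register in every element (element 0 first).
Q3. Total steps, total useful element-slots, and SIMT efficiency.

step 0: a <- ((a + b) + (0 * b))     {0,1,2,3,4,5,6,7,8,9,10,11,12,13,14,15,16,17,18,19,20,21,22,23,24,25,26,27,28,29,30,31}
step 1: a <- (tid * (-3 // -2))      {0,1,2,3,4,5,6,7,8,9,10,11,12,13,14,15,16,17,18,19,20,21,22,23,24,25,26,27,28,29,30,31}
step 2: b <- (max(b, 5) * (2 + a))   {0,1,2,3,4,5,6,7,8,9,10,11,12,13,14,15,16,17,18,19,20,21,22,23,24,25,26,27,28,29,30,31}
step 3: b <- tid                     {0,1,2,3,4,5,6,7,8,9,10,11,12,13,14,15,16,17,18,19,20,21,22,23,24,25,26,27,28,29,30,31}

Answer: 4 steps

a: 0,1,2,3,4,5,6,7,8,9,10,11,12,13,14,15,16,17,18,19,20,21,22,23,24,25,26,27,28,29,30,31
b: 0,1,2,3,4,5,6,7,8,9,10,11,12,13,14,15,16,17,18,19,20,21,22,23,24,25,26,27,28,29,30,31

steps = 4; useful = 128; efficiency = 128/128 = 1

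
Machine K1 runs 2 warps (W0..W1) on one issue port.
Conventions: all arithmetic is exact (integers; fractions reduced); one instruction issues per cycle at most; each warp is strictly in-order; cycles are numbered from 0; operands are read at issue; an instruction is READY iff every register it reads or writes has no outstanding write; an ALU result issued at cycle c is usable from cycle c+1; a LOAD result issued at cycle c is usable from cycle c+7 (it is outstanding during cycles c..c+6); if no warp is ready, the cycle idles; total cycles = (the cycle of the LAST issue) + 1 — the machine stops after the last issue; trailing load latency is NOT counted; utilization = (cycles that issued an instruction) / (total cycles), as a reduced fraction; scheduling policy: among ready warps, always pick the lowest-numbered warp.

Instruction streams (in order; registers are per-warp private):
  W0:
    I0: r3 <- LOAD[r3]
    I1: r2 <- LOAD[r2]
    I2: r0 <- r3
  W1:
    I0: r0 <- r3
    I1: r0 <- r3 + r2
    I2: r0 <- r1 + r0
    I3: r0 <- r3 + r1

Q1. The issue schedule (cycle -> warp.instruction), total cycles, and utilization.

cycle 0: W0.I0
cycle 1: W0.I1
cycle 2: W1.I0
cycle 3: W1.I1
cycle 4: W1.I2
cycle 5: W1.I3
cycle 6: idle
cycle 7: W0.I2

Answer: 8 cycles, utilization 7/8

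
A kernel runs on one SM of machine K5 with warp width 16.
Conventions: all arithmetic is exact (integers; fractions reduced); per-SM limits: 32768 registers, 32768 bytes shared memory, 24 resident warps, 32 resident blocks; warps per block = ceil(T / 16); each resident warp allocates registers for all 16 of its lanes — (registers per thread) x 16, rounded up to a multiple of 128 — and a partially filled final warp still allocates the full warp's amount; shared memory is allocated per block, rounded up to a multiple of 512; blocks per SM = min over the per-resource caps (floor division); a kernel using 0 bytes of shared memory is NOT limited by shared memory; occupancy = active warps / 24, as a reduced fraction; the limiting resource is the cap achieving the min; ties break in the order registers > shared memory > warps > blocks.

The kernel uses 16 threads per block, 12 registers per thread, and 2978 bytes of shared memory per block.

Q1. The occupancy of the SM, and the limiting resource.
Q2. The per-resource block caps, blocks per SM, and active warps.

Answer: occupancy 5/12, limited by shared memory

registers: 128 blocks
shared memory: 10 blocks
warps: 24 blocks
blocks: 32 blocks

Answer: 10 blocks, 10 active warps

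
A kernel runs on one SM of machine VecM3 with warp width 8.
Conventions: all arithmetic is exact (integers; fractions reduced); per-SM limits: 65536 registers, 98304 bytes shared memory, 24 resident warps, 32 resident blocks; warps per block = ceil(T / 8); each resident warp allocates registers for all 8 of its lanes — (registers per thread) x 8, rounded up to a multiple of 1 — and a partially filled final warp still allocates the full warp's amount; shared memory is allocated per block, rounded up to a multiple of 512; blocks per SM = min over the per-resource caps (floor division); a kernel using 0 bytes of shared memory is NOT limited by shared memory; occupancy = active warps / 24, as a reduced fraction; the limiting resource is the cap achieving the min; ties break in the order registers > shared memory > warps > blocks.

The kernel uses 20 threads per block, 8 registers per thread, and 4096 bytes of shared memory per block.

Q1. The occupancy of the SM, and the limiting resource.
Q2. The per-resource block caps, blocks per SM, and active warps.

Answer: occupancy 1, limited by warps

registers: 341 blocks
shared memory: 24 blocks
warps: 8 blocks
blocks: 32 blocks

Answer: 8 blocks, 24 active warps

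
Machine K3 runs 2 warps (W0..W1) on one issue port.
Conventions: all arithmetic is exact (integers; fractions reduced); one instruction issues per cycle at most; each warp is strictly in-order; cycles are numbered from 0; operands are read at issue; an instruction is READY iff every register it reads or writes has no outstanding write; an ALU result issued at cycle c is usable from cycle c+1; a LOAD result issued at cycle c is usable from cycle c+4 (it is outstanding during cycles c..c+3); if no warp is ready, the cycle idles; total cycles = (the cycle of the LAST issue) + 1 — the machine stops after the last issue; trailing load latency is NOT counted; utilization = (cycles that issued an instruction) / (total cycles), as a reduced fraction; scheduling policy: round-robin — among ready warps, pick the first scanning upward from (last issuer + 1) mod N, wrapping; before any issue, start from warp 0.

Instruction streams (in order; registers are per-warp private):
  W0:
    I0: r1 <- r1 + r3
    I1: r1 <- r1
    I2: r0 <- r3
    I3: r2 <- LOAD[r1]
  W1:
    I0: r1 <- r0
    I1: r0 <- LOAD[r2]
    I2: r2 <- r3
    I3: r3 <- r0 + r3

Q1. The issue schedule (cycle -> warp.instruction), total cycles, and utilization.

cycle 0: W0.I0
cycle 1: W1.I0
cycle 2: W0.I1
cycle 3: W1.I1
cycle 4: W0.I2
cycle 5: W1.I2
cycle 6: W0.I3
cycle 7: W1.I3

Answer: 8 cycles, utilization 1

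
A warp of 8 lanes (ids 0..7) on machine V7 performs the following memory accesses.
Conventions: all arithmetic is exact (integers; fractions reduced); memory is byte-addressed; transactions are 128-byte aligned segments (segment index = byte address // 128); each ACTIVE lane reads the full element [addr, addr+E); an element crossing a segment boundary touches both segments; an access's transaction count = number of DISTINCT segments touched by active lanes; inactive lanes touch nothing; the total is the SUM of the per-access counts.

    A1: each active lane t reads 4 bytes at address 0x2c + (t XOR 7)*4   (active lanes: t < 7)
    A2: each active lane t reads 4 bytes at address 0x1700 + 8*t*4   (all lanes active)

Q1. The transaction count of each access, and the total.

A1: 1 transaction
A2: 2 transactions

Answer: 1,2; total 3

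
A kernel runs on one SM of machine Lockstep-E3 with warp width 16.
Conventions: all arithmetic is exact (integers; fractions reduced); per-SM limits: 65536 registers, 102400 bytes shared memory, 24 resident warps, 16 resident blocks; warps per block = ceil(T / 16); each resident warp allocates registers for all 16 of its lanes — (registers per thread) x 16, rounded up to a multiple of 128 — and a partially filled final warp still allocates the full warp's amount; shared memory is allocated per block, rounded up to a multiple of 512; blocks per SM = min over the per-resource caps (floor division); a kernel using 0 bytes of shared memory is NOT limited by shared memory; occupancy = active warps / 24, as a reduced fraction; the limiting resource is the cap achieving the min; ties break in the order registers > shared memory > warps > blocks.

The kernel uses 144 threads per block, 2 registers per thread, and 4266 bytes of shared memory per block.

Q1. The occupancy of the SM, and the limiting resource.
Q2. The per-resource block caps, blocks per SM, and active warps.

Answer: occupancy 3/4, limited by warps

registers: 56 blocks
shared memory: 22 blocks
warps: 2 blocks
blocks: 16 blocks

Answer: 2 blocks, 18 active warps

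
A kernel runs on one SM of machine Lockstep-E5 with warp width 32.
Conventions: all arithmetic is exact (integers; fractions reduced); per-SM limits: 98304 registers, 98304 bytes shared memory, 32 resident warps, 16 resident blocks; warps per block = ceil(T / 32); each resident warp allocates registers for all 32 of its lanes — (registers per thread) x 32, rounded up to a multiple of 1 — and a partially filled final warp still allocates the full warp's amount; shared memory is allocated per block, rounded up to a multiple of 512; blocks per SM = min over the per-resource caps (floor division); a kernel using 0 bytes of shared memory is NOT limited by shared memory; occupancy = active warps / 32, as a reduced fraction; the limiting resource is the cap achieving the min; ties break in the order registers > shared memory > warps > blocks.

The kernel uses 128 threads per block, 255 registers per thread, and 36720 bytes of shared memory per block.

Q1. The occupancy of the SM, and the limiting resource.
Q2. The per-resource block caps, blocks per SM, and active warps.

Answer: occupancy 1/4, limited by shared memory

registers: 3 blocks
shared memory: 2 blocks
warps: 8 blocks
blocks: 16 blocks

Answer: 2 blocks, 8 active warps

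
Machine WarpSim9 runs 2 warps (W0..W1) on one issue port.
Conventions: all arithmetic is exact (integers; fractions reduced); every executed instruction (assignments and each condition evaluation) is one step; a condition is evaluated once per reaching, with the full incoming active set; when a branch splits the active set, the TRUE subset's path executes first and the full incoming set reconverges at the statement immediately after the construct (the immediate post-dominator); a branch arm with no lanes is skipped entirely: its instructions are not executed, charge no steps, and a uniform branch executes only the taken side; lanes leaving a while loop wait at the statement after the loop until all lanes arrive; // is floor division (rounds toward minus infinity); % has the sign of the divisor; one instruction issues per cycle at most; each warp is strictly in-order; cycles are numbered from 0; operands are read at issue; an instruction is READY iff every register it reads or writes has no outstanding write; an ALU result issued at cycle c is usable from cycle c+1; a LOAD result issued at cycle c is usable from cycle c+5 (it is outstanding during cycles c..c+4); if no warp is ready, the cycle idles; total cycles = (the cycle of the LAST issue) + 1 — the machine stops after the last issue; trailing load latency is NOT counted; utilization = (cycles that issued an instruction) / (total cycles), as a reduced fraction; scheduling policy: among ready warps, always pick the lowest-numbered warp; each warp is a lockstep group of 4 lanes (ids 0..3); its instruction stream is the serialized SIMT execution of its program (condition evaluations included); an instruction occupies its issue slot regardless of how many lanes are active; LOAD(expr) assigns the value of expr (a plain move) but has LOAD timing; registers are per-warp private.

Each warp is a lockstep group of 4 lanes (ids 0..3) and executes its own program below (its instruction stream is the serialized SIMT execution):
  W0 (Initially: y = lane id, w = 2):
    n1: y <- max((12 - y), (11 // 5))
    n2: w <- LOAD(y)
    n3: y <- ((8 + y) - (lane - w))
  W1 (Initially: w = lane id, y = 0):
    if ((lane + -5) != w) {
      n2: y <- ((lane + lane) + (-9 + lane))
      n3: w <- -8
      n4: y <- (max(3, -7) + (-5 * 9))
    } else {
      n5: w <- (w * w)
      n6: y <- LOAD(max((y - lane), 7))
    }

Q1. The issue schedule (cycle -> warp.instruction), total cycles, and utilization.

cycle 0: W0.I0
cycle 1: W0.I1
cycle 2: W1.I0
cycle 3: W1.I1
cycle 4: W1.I2
cycle 5: W1.I3
cycle 6: W0.I2

Answer: 7 cycles, utilization 1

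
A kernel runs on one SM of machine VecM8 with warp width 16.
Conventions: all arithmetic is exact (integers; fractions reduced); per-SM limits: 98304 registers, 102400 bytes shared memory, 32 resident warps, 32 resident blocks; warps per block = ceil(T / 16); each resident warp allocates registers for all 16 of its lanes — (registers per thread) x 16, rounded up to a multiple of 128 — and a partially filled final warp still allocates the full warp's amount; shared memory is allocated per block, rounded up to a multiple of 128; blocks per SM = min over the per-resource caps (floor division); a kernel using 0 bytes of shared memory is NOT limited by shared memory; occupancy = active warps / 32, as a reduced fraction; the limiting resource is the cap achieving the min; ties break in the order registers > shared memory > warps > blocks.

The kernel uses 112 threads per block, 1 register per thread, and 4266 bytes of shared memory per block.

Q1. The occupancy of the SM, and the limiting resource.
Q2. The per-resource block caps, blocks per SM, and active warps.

Answer: occupancy 7/8, limited by warps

registers: 109 blocks
shared memory: 23 blocks
warps: 4 blocks
blocks: 32 blocks

Answer: 4 blocks, 28 active warps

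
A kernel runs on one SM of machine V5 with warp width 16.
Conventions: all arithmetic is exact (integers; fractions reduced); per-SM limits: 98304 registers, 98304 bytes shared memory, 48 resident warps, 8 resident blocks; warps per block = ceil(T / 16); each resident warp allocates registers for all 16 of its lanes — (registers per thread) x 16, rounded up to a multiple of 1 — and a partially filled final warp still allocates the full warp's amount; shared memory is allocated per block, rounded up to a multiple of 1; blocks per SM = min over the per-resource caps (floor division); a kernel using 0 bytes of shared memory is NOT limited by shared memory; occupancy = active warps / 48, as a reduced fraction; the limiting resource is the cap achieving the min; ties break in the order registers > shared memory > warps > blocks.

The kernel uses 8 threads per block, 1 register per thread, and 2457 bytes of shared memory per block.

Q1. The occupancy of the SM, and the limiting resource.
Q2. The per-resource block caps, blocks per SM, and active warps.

Answer: occupancy 1/6, limited by blocks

registers: 6144 blocks
shared memory: 40 blocks
warps: 48 blocks
blocks: 8 blocks

Answer: 8 blocks, 8 active warps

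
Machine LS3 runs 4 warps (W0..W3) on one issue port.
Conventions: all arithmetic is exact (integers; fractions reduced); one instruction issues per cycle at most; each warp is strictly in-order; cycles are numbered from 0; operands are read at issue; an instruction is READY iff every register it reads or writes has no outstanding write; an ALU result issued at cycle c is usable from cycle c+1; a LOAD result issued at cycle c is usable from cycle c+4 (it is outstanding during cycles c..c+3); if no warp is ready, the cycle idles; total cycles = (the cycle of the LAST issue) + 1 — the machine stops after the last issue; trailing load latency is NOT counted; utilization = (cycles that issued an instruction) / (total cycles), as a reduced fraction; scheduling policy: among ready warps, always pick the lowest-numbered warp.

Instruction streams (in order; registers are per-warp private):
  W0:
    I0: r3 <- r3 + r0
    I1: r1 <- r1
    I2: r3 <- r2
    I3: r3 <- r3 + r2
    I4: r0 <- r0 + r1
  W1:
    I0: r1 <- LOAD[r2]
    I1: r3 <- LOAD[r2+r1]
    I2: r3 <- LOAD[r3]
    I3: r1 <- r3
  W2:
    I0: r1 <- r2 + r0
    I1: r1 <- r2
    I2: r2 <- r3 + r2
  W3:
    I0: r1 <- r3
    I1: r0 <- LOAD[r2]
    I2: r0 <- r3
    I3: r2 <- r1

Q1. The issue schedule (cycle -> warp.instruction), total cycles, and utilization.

cycle 0: W0.I0
cycle 1: W0.I1
cycle 2: W0.I2
cycle 3: W0.I3
cycle 4: W0.I4
cycle 5: W1.I0
cycle 6: W2.I0
cycle 7: W2.I1
cycle 8: W2.I2
cycle 9: W1.I1
cycle 10: W3.I0
cycle 11: W3.I1
cycle 12: idle
cycle 13: W1.I2
cycle 14: idle
cycle 15: W3.I2
cycle 16: W3.I3
cycle 17: W1.I3

Answer: 18 cycles, utilization 8/9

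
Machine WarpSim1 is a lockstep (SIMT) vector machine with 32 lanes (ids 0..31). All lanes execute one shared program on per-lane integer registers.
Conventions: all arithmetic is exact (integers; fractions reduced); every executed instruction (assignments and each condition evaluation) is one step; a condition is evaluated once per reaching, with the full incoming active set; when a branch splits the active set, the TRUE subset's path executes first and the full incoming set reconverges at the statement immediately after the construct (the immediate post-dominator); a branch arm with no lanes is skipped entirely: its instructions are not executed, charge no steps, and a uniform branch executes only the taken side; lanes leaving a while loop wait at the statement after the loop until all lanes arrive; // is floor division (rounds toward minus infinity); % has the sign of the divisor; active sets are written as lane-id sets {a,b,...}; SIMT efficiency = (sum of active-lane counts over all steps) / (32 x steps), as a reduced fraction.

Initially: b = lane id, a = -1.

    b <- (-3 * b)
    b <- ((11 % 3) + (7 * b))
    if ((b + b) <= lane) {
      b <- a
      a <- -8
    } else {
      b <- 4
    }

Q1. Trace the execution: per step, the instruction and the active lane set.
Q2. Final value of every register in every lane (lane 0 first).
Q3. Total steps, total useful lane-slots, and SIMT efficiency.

step 0: b <- (-3 * b)                {0,1,2,3,4,5,6,7,8,9,10,11,12,13,14,15,16,17,18,19,20,21,22,23,24,25,26,27,28,29,30,31}
step 1: b <- ((11 % 3) + (7 * b))    {0,1,2,3,4,5,6,7,8,9,10,11,12,13,14,15,16,17,18,19,20,21,22,23,24,25,26,27,28,29,30,31}
step 2: eval ((b + b) <= lane)       {0,1,2,3,4,5,6,7,8,9,10,11,12,13,14,15,16,17,18,19,20,21,22,23,24,25,26,27,28,29,30,31}
step 3: b <- a                       {1,2,3,4,5,6,7,8,9,10,11,12,13,14,15,16,17,18,19,20,21,22,23,24,25,26,27,28,29,30,31}
step 4: a <- -8                      {1,2,3,4,5,6,7,8,9,10,11,12,13,14,15,16,17,18,19,20,21,22,23,24,25,26,27,28,29,30,31}
step 5: b <- 4                       {0}

Answer: 6 steps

b: 4,-1,-1,-1,-1,-1,-1,-1,-1,-1,-1,-1,-1,-1,-1,-1,-1,-1,-1,-1,-1,-1,-1,-1,-1,-1,-1,-1,-1,-1,-1,-1
a: -1,-8,-8,-8,-8,-8,-8,-8,-8,-8,-8,-8,-8,-8,-8,-8,-8,-8,-8,-8,-8,-8,-8,-8,-8,-8,-8,-8,-8,-8,-8,-8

steps = 6; useful = 159; efficiency = 159/192 = 53/64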